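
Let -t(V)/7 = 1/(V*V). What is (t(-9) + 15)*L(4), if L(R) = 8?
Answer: 9664/81 ≈ 119.31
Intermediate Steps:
t(V) = -7/V² (t(V) = -7/(V*V) = -7/V²)
(t(-9) + 15)*L(4) = (-7/(-9)² + 15)*8 = (-7*1/81 + 15)*8 = (-7/81 + 15)*8 = (1208/81)*8 = 9664/81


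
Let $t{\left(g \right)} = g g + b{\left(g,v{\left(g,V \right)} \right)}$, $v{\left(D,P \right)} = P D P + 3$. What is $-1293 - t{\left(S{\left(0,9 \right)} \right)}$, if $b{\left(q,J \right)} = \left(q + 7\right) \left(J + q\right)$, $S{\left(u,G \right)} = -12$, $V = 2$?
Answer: $-1722$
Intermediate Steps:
$v{\left(D,P \right)} = 3 + D P^{2}$ ($v{\left(D,P \right)} = D P P + 3 = D P^{2} + 3 = 3 + D P^{2}$)
$b{\left(q,J \right)} = \left(7 + q\right) \left(J + q\right)$
$t{\left(g \right)} = 21 + 2 g^{2} + 35 g + g \left(3 + 4 g\right)$ ($t{\left(g \right)} = g g + \left(g^{2} + 7 \left(3 + g 2^{2}\right) + 7 g + \left(3 + g 2^{2}\right) g\right) = g^{2} + \left(g^{2} + 7 \left(3 + g 4\right) + 7 g + \left(3 + g 4\right) g\right) = g^{2} + \left(g^{2} + 7 \left(3 + 4 g\right) + 7 g + \left(3 + 4 g\right) g\right) = g^{2} + \left(g^{2} + \left(21 + 28 g\right) + 7 g + g \left(3 + 4 g\right)\right) = g^{2} + \left(21 + g^{2} + 35 g + g \left(3 + 4 g\right)\right) = 21 + 2 g^{2} + 35 g + g \left(3 + 4 g\right)$)
$-1293 - t{\left(S{\left(0,9 \right)} \right)} = -1293 - \left(21 + 6 \left(-12\right)^{2} + 38 \left(-12\right)\right) = -1293 - \left(21 + 6 \cdot 144 - 456\right) = -1293 - \left(21 + 864 - 456\right) = -1293 - 429 = -1722$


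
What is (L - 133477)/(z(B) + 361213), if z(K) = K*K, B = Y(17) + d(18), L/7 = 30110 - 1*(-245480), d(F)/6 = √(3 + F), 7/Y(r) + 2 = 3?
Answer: 325029353877/65528442074 - 37708713*√21/32764221037 ≈ 4.9548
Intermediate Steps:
Y(r) = 7 (Y(r) = 7/(-2 + 3) = 7/1 = 7*1 = 7)
d(F) = 6*√(3 + F)
L = 1929130 (L = 7*(30110 - 1*(-245480)) = 7*(30110 + 245480) = 7*275590 = 1929130)
B = 7 + 6*√21 (B = 7 + 6*√(3 + 18) = 7 + 6*√21 ≈ 34.495)
z(K) = K²
(L - 133477)/(z(B) + 361213) = (1929130 - 133477)/((7 + 6*√21)² + 361213) = 1795653/(361213 + (7 + 6*√21)²)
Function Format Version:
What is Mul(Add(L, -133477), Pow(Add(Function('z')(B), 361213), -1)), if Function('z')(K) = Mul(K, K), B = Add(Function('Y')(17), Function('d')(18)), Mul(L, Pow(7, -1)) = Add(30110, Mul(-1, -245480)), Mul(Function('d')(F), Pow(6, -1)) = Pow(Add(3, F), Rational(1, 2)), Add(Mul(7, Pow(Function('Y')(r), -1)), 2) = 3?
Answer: Add(Rational(325029353877, 65528442074), Mul(Rational(-37708713, 32764221037), Pow(21, Rational(1, 2)))) ≈ 4.9548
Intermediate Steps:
Function('Y')(r) = 7 (Function('Y')(r) = Mul(7, Pow(Add(-2, 3), -1)) = Mul(7, Pow(1, -1)) = Mul(7, 1) = 7)
Function('d')(F) = Mul(6, Pow(Add(3, F), Rational(1, 2)))
L = 1929130 (L = Mul(7, Add(30110, Mul(-1, -245480))) = Mul(7, Add(30110, 245480)) = Mul(7, 275590) = 1929130)
B = Add(7, Mul(6, Pow(21, Rational(1, 2)))) (B = Add(7, Mul(6, Pow(Add(3, 18), Rational(1, 2)))) = Add(7, Mul(6, Pow(21, Rational(1, 2)))) ≈ 34.495)
Function('z')(K) = Pow(K, 2)
Mul(Add(L, -133477), Pow(Add(Function('z')(B), 361213), -1)) = Mul(Add(1929130, -133477), Pow(Add(Pow(Add(7, Mul(6, Pow(21, Rational(1, 2)))), 2), 361213), -1)) = Mul(1795653, Pow(Add(361213, Pow(Add(7, Mul(6, Pow(21, Rational(1, 2)))), 2)), -1))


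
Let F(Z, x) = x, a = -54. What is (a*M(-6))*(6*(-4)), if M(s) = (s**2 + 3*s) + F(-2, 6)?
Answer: 31104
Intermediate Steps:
M(s) = 6 + s**2 + 3*s (M(s) = (s**2 + 3*s) + 6 = 6 + s**2 + 3*s)
(a*M(-6))*(6*(-4)) = (-54*(6 + (-6)**2 + 3*(-6)))*(6*(-4)) = -54*(6 + 36 - 18)*(-24) = -54*24*(-24) = -1296*(-24) = 31104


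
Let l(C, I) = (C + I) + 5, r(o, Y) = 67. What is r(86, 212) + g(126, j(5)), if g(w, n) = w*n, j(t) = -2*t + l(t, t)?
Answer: 697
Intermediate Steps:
l(C, I) = 5 + C + I
j(t) = 5 (j(t) = -2*t + (5 + t + t) = -2*t + (5 + 2*t) = 5)
g(w, n) = n*w
r(86, 212) + g(126, j(5)) = 67 + 5*126 = 67 + 630 = 697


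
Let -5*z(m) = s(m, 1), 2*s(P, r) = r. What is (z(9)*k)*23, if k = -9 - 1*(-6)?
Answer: 69/10 ≈ 6.9000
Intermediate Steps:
s(P, r) = r/2
z(m) = -1/10
k = -3 (k = -9 + 6 = -3)
(z(9)*k)*23 = -1/10*(-3)*23 = (3/10)*23 = 69/10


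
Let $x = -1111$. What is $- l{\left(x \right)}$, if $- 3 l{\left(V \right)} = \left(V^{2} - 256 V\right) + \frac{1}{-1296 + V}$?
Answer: $\frac{3655599958}{7221} \approx 5.0625 \cdot 10^{5}$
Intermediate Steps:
$l{\left(V \right)} = - \frac{V^{2}}{3} - \frac{1}{3 \left(-1296 + V\right)} + \frac{256 V}{3}$ ($l{\left(V \right)} = - \frac{\left(V^{2} - 256 V\right) + \frac{1}{-1296 + V}}{3} = - \frac{V^{2} + \frac{1}{-1296 + V} - 256 V}{3} = - \frac{V^{2}}{3} - \frac{1}{3 \left(-1296 + V\right)} + \frac{256 V}{3}$)
$- l{\left(x \right)} = - \frac{-1 - \left(-1111\right)^{3} - -368603136 + 1552 \left(-1111\right)^{2}}{3 \left(-1296 - 1111\right)} = - \frac{-1 - -1371330631 + 368603136 + 1552 \cdot 1234321}{3 \left(-2407\right)} = - \frac{\left(-1\right) \left(-1 + 1371330631 + 368603136 + 1915666192\right)}{3 \cdot 2407} = - \frac{\left(-1\right) 3655599958}{3 \cdot 2407} = \left(-1\right) \left(- \frac{3655599958}{7221}\right) = \frac{3655599958}{7221}$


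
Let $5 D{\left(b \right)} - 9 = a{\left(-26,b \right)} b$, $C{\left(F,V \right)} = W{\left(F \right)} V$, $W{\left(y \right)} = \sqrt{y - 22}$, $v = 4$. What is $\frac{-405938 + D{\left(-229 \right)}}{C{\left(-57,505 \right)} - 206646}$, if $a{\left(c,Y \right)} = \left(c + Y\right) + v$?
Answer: $\frac{4035125292}{2114985955} + \frac{1972202 i \sqrt{79}}{422997191} \approx 1.9079 + 0.041441 i$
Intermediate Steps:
$W{\left(y \right)} = \sqrt{-22 + y}$
$a{\left(c,Y \right)} = 4 + Y + c$ ($a{\left(c,Y \right)} = \left(c + Y\right) + 4 = \left(Y + c\right) + 4 = 4 + Y + c$)
$C{\left(F,V \right)} = V \sqrt{-22 + F}$ ($C{\left(F,V \right)} = \sqrt{-22 + F} V = V \sqrt{-22 + F}$)
$D{\left(b \right)} = \frac{9}{5} + \frac{b \left(-22 + b\right)}{5}$ ($D{\left(b \right)} = \frac{9}{5} + \frac{\left(4 + b - 26\right) b}{5} = \frac{9}{5} + \frac{\left(-22 + b\right) b}{5} = \frac{9}{5} + \frac{b \left(-22 + b\right)}{5}$)
$\frac{-405938 + D{\left(-229 \right)}}{C{\left(-57,505 \right)} - 206646} = \frac{-405938 + \left(\frac{9}{5} + \frac{1}{5} \left(-229\right) \left(-22 - 229\right)\right)}{505 \sqrt{-22 - 57} - 206646} = \frac{-405938 + \left(\frac{9}{5} + \frac{1}{5} \left(-229\right) \left(-251\right)\right)}{505 \sqrt{-79} - 206646} = \frac{-405938 + \left(\frac{9}{5} + \frac{57479}{5}\right)}{505 i \sqrt{79} - 206646} = \frac{-405938 + \frac{57488}{5}}{505 i \sqrt{79} - 206646} = - \frac{1972202}{5 \left(-206646 + 505 i \sqrt{79}\right)}$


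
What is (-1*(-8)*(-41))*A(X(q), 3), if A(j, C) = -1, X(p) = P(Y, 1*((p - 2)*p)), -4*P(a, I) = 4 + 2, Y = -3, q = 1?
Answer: 328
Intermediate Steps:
P(a, I) = -3/2 (P(a, I) = -(4 + 2)/4 = -¼*6 = -3/2)
X(p) = -3/2
(-1*(-8)*(-41))*A(X(q), 3) = (-1*(-8)*(-41))*(-1) = (8*(-41))*(-1) = -328*(-1) = 328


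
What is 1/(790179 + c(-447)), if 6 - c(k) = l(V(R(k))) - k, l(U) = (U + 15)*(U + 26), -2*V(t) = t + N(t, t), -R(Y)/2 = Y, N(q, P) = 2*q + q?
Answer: -1/2334288 ≈ -4.2840e-7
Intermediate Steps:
N(q, P) = 3*q
R(Y) = -2*Y
V(t) = -2*t (V(t) = -(t + 3*t)/2 = -2*t)
l(U) = (15 + U)*(26 + U)
c(k) = -384 - 163*k - 16*k**2 (c(k) = 6 - ((390 + (-(-4)*k)**2 + 41*(-(-4)*k)) - k) = 6 - ((390 + (4*k)**2 + 41*(4*k)) - k) = 6 - ((390 + 16*k**2 + 164*k) - k) = 6 - (390 + 16*k**2 + 163*k) = 6 + (-390 - 163*k - 16*k**2) = -384 - 163*k - 16*k**2)
1/(790179 + c(-447)) = 1/(790179 + (-384 - 163*(-447) - 16*(-447)**2)) = 1/(790179 + (-384 + 72861 - 16*199809)) = 1/(790179 + (-384 + 72861 - 3196944)) = 1/(790179 - 3124467) = 1/(-2334288) = -1/2334288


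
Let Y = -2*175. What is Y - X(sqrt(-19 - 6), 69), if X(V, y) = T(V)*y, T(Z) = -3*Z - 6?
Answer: 64 + 1035*I ≈ 64.0 + 1035.0*I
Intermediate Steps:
T(Z) = -6 - 3*Z
Y = -350
X(V, y) = y*(-6 - 3*V) (X(V, y) = (-6 - 3*V)*y = y*(-6 - 3*V))
Y - X(sqrt(-19 - 6), 69) = -350 - (-3)*69*(2 + sqrt(-19 - 6)) = -350 - (-3)*69*(2 + sqrt(-25)) = -350 - (-3)*69*(2 + 5*I) = -350 - (-414 - 1035*I) = -350 + (414 + 1035*I) = 64 + 1035*I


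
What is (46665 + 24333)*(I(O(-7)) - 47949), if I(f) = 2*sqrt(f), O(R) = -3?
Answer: -3404283102 + 141996*I*sqrt(3) ≈ -3.4043e+9 + 2.4594e+5*I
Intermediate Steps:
(46665 + 24333)*(I(O(-7)) - 47949) = (46665 + 24333)*(2*sqrt(-3) - 47949) = 70998*(2*(I*sqrt(3)) - 47949) = 70998*(2*I*sqrt(3) - 47949) = 70998*(-47949 + 2*I*sqrt(3)) = -3404283102 + 141996*I*sqrt(3)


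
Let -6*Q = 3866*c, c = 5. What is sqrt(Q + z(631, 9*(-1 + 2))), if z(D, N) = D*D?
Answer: sqrt(3554454)/3 ≈ 628.44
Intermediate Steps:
z(D, N) = D**2
Q = -9665/3 (Q = -1933*5/3 = -1/6*19330 = -9665/3 ≈ -3221.7)
sqrt(Q + z(631, 9*(-1 + 2))) = sqrt(-9665/3 + 631**2) = sqrt(-9665/3 + 398161) = sqrt(1184818/3) = sqrt(3554454)/3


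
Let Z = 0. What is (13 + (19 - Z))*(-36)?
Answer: -1152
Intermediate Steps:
(13 + (19 - Z))*(-36) = (13 + (19 - 1*0))*(-36) = (13 + (19 + 0))*(-36) = (13 + 19)*(-36) = 32*(-36) = -1152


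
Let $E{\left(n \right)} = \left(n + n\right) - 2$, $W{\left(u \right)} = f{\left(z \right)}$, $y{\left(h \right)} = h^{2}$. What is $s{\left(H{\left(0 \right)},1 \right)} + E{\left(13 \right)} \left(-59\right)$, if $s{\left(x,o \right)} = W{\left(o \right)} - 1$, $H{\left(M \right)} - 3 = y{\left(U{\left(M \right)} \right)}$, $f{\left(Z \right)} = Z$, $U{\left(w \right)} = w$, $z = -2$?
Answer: $-1419$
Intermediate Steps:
$H{\left(M \right)} = 3 + M^{2}$
$W{\left(u \right)} = -2$
$E{\left(n \right)} = -2 + 2 n$ ($E{\left(n \right)} = 2 n - 2 = -2 + 2 n$)
$s{\left(x,o \right)} = -3$ ($s{\left(x,o \right)} = -2 - 1 = -3$)
$s{\left(H{\left(0 \right)},1 \right)} + E{\left(13 \right)} \left(-59\right) = -3 + \left(-2 + 2 \cdot 13\right) \left(-59\right) = -3 + \left(-2 + 26\right) \left(-59\right) = -3 + 24 \left(-59\right) = -3 - 1416 = -1419$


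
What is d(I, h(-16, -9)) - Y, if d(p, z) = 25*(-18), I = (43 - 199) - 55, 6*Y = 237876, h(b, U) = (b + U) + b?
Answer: -40096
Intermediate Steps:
h(b, U) = U + 2*b (h(b, U) = (U + b) + b = U + 2*b)
Y = 39646 (Y = (⅙)*237876 = 39646)
I = -211 (I = -156 - 55 = -211)
d(p, z) = -450
d(I, h(-16, -9)) - Y = -450 - 1*39646 = -450 - 39646 = -40096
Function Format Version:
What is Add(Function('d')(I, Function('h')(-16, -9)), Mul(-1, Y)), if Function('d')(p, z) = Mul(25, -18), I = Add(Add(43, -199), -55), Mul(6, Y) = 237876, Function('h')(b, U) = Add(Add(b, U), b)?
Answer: -40096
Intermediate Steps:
Function('h')(b, U) = Add(U, Mul(2, b)) (Function('h')(b, U) = Add(Add(U, b), b) = Add(U, Mul(2, b)))
Y = 39646 (Y = Mul(Rational(1, 6), 237876) = 39646)
I = -211 (I = Add(-156, -55) = -211)
Function('d')(p, z) = -450
Add(Function('d')(I, Function('h')(-16, -9)), Mul(-1, Y)) = Add(-450, Mul(-1, 39646)) = Add(-450, -39646) = -40096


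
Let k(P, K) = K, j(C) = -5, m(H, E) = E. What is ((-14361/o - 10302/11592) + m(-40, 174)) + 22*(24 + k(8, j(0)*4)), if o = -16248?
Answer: 685360439/2615928 ≈ 262.00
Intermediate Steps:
((-14361/o - 10302/11592) + m(-40, 174)) + 22*(24 + k(8, j(0)*4)) = ((-14361/(-16248) - 10302/11592) + 174) + 22*(24 - 5*4) = ((-14361*(-1/16248) - 10302*1/11592) + 174) + 22*(24 - 20) = ((4787/5416 - 1717/1932) + 174) + 22*4 = (-12697/2615928 + 174) + 88 = 455158775/2615928 + 88 = 685360439/2615928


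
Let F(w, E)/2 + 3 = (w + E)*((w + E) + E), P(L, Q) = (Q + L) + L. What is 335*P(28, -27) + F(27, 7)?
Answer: 12497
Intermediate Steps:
P(L, Q) = Q + 2*L (P(L, Q) = (L + Q) + L = Q + 2*L)
F(w, E) = -6 + 2*(E + w)*(w + 2*E) (F(w, E) = -6 + 2*((w + E)*((w + E) + E)) = -6 + 2*((E + w)*((E + w) + E)) = -6 + 2*((E + w)*(w + 2*E)) = -6 + 2*(E + w)*(w + 2*E))
335*P(28, -27) + F(27, 7) = 335*(-27 + 2*28) + (-6 + 2*27² + 4*7² + 6*7*27) = 335*(-27 + 56) + (-6 + 2*729 + 4*49 + 1134) = 335*29 + (-6 + 1458 + 196 + 1134) = 9715 + 2782 = 12497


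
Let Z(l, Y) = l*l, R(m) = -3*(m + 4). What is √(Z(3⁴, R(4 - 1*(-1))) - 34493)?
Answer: 2*I*√6983 ≈ 167.13*I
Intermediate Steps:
R(m) = -12 - 3*m (R(m) = -3*(4 + m) = -12 - 3*m)
Z(l, Y) = l²
√(Z(3⁴, R(4 - 1*(-1))) - 34493) = √((3⁴)² - 34493) = √(81² - 34493) = √(6561 - 34493) = √(-27932) = 2*I*√6983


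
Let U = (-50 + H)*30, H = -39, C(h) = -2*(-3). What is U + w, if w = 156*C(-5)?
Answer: -1734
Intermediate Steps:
C(h) = 6
w = 936 (w = 156*6 = 936)
U = -2670 (U = (-50 - 39)*30 = -89*30 = -2670)
U + w = -2670 + 936 = -1734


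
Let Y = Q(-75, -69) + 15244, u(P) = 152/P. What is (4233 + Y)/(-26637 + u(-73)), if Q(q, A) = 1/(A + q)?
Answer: -204742151/280030032 ≈ -0.73114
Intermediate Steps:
Y = 2195135/144 (Y = 1/(-69 - 75) + 15244 = 1/(-144) + 15244 = -1/144 + 15244 = 2195135/144 ≈ 15244.)
(4233 + Y)/(-26637 + u(-73)) = (4233 + 2195135/144)/(-26637 + 152/(-73)) = 2804687/(144*(-26637 + 152*(-1/73))) = 2804687/(144*(-26637 - 152/73)) = 2804687/(144*(-1944653/73)) = (2804687/144)*(-73/1944653) = -204742151/280030032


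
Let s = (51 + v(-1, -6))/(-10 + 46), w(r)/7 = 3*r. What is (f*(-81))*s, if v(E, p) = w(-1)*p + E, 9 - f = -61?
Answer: -27720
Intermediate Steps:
f = 70 (f = 9 - 1*(-61) = 9 + 61 = 70)
w(r) = 21*r (w(r) = 7*(3*r) = 21*r)
v(E, p) = E - 21*p (v(E, p) = (21*(-1))*p + E = -21*p + E = E - 21*p)
s = 44/9 (s = (51 + (-1 - 21*(-6)))/(-10 + 46) = (51 + (-1 + 126))/36 = (51 + 125)*(1/36) = 176*(1/36) = 44/9 ≈ 4.8889)
(f*(-81))*s = (70*(-81))*(44/9) = -5670*44/9 = -27720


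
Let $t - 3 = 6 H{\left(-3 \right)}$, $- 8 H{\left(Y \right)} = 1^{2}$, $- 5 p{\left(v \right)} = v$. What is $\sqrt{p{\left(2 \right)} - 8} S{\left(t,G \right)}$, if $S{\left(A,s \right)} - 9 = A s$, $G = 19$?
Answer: $\frac{207 i \sqrt{210}}{20} \approx 149.99 i$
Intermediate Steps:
$p{\left(v \right)} = - \frac{v}{5}$
$H{\left(Y \right)} = - \frac{1}{8}$ ($H{\left(Y \right)} = - \frac{1^{2}}{8} = \left(- \frac{1}{8}\right) 1 = - \frac{1}{8}$)
$t = \frac{9}{4}$ ($t = 3 + 6 \left(- \frac{1}{8}\right) = 3 - \frac{3}{4} = \frac{9}{4} \approx 2.25$)
$S{\left(A,s \right)} = 9 + A s$
$\sqrt{p{\left(2 \right)} - 8} S{\left(t,G \right)} = \sqrt{\left(- \frac{1}{5}\right) 2 - 8} \left(9 + \frac{9}{4} \cdot 19\right) = \sqrt{- \frac{2}{5} - 8} \left(9 + \frac{171}{4}\right) = \sqrt{- \frac{42}{5}} \cdot \frac{207}{4} = \frac{i \sqrt{210}}{5} \cdot \frac{207}{4} = \frac{207 i \sqrt{210}}{20}$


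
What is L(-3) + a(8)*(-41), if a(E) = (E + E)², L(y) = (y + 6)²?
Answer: -10487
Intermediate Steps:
L(y) = (6 + y)²
a(E) = 4*E² (a(E) = (2*E)² = 4*E²)
L(-3) + a(8)*(-41) = (6 - 3)² + (4*8²)*(-41) = 3² + (4*64)*(-41) = 9 + 256*(-41) = 9 - 10496 = -10487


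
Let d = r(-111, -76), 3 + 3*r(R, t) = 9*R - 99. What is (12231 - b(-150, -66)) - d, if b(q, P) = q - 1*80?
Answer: 12828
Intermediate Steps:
b(q, P) = -80 + q (b(q, P) = q - 80 = -80 + q)
r(R, t) = -34 + 3*R (r(R, t) = -1 + (9*R - 99)/3 = -1 + (-99 + 9*R)/3 = -1 + (-33 + 3*R) = -34 + 3*R)
d = -367 (d = -34 + 3*(-111) = -34 - 333 = -367)
(12231 - b(-150, -66)) - d = (12231 - (-80 - 150)) - 1*(-367) = (12231 - 1*(-230)) + 367 = (12231 + 230) + 367 = 12461 + 367 = 12828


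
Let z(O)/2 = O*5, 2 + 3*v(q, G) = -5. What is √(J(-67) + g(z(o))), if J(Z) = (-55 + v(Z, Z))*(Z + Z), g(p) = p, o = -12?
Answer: 4*√4254/3 ≈ 86.964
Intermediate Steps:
v(q, G) = -7/3 (v(q, G) = -⅔ + (⅓)*(-5) = -⅔ - 5/3 = -7/3)
z(O) = 10*O (z(O) = 2*(O*5) = 2*(5*O) = 10*O)
J(Z) = -344*Z/3 (J(Z) = (-55 - 7/3)*(Z + Z) = -344*Z/3)
√(J(-67) + g(z(o))) = √(-344/3*(-67) + 10*(-12)) = √(23048/3 - 120) = √(22688/3) = 4*√4254/3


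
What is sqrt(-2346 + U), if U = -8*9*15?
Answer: I*sqrt(3426) ≈ 58.532*I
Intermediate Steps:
U = -1080 (U = -72*15 = -1080)
sqrt(-2346 + U) = sqrt(-2346 - 1080) = sqrt(-3426) = I*sqrt(3426)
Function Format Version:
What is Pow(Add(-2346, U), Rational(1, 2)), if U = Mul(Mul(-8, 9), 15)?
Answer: Mul(I, Pow(3426, Rational(1, 2))) ≈ Mul(58.532, I)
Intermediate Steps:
U = -1080 (U = Mul(-72, 15) = -1080)
Pow(Add(-2346, U), Rational(1, 2)) = Pow(Add(-2346, -1080), Rational(1, 2)) = Pow(-3426, Rational(1, 2)) = Mul(I, Pow(3426, Rational(1, 2)))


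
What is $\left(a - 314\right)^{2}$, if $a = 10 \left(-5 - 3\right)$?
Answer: $155236$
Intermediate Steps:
$a = -80$ ($a = 10 \left(-8\right) = -80$)
$\left(a - 314\right)^{2} = \left(-80 - 314\right)^{2} = \left(-394\right)^{2} = 155236$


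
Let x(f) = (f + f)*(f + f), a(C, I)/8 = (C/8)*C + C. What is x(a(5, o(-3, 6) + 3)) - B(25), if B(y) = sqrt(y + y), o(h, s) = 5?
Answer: 16900 - 5*sqrt(2) ≈ 16893.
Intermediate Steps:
a(C, I) = C**2 + 8*C (a(C, I) = 8*((C/8)*C + C) = 8*(C**2/8 + C) = 8*(C + C**2/8) = C**2 + 8*C)
B(y) = sqrt(2)*sqrt(y) (B(y) = sqrt(2*y) = sqrt(2)*sqrt(y))
x(f) = 4*f**2 (x(f) = (2*f)*(2*f) = 4*f**2)
x(a(5, o(-3, 6) + 3)) - B(25) = 4*(5*(8 + 5))**2 - sqrt(2)*sqrt(25) = 4*(5*13)**2 - sqrt(2)*5 = 4*65**2 - 5*sqrt(2) = 4*4225 - 5*sqrt(2) = 16900 - 5*sqrt(2)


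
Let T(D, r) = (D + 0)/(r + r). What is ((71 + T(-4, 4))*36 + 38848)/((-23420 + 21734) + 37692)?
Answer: 20693/18003 ≈ 1.1494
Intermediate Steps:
T(D, r) = D/(2*r) (T(D, r) = D/((2*r)) = D*(1/(2*r)) = D/(2*r))
((71 + T(-4, 4))*36 + 38848)/((-23420 + 21734) + 37692) = ((71 + (½)*(-4)/4)*36 + 38848)/((-23420 + 21734) + 37692) = ((71 + (½)*(-4)*(¼))*36 + 38848)/(-1686 + 37692) = ((71 - ½)*36 + 38848)/36006 = ((141/2)*36 + 38848)*(1/36006) = (2538 + 38848)*(1/36006) = 41386*(1/36006) = 20693/18003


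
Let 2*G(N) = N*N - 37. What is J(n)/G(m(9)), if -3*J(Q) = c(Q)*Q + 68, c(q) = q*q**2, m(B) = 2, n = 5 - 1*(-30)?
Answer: 1000462/33 ≈ 30317.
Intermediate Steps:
n = 35 (n = 5 + 30 = 35)
c(q) = q**3
G(N) = -37/2 + N**2/2 (G(N) = (N*N - 37)/2 = (N**2 - 37)/2 = (-37 + N**2)/2 = -37/2 + N**2/2)
J(Q) = -68/3 - Q**4/3 (J(Q) = -(Q**3*Q + 68)/3 = -(Q**4 + 68)/3 = -(68 + Q**4)/3 = -68/3 - Q**4/3)
J(n)/G(m(9)) = (-68/3 - 1/3*35**4)/(-37/2 + (1/2)*2**2) = (-68/3 - 1/3*1500625)/(-37/2 + (1/2)*4) = (-68/3 - 1500625/3)/(-37/2 + 2) = -500231/(-33/2) = -500231*(-2/33) = 1000462/33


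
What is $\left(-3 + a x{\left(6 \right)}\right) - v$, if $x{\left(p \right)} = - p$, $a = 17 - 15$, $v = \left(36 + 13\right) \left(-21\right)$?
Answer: $1014$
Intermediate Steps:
$v = -1029$ ($v = 49 \left(-21\right) = -1029$)
$a = 2$
$\left(-3 + a x{\left(6 \right)}\right) - v = \left(-3 + 2 \left(\left(-1\right) 6\right)\right) - -1029 = \left(-3 + 2 \left(-6\right)\right) + 1029 = \left(-3 - 12\right) + 1029 = -15 + 1029 = 1014$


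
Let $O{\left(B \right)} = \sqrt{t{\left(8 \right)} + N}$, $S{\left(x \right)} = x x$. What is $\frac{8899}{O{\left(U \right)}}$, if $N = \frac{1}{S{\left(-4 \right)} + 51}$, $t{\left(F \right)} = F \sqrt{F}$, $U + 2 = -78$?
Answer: $\frac{8899 \sqrt{67}}{\sqrt{1 + 1072 \sqrt{2}}} \approx 1870.2$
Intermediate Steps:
$U = -80$ ($U = -2 - 78 = -80$)
$S{\left(x \right)} = x^{2}$
$t{\left(F \right)} = F^{\frac{3}{2}}$
$N = \frac{1}{67}$ ($N = \frac{1}{\left(-4\right)^{2} + 51} = \frac{1}{16 + 51} = \frac{1}{67} \approx 0.014925$)
$O{\left(B \right)} = \sqrt{\frac{1}{67} + 16 \sqrt{2}}$ ($O{\left(B \right)} = \sqrt{8^{\frac{3}{2}} + \frac{1}{67}} = \sqrt{16 \sqrt{2} + \frac{1}{67}} = \sqrt{\frac{1}{67} + 16 \sqrt{2}}$)
$\frac{8899}{O{\left(U \right)}} = \frac{8899}{\frac{1}{67} \sqrt{67 + 71824 \sqrt{2}}} = 8899 \frac{67}{\sqrt{67 + 71824 \sqrt{2}}} = \frac{596233}{\sqrt{67 + 71824 \sqrt{2}}}$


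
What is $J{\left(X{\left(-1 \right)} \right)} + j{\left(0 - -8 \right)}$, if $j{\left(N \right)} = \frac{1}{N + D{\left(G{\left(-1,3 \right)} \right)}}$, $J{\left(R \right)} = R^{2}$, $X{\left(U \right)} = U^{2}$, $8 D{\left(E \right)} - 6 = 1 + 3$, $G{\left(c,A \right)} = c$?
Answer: $\frac{41}{37} \approx 1.1081$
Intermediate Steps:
$D{\left(E \right)} = \frac{5}{4}$ ($D{\left(E \right)} = \frac{3}{4} + \frac{1 + 3}{8} = \frac{3}{4} + \frac{1}{8} \cdot 4 = \frac{3}{4} + \frac{1}{2} = \frac{5}{4}$)
$j{\left(N \right)} = \frac{1}{\frac{5}{4} + N}$ ($j{\left(N \right)} = \frac{1}{N + \frac{5}{4}} = \frac{1}{\frac{5}{4} + N}$)
$J{\left(X{\left(-1 \right)} \right)} + j{\left(0 - -8 \right)} = \left(\left(-1\right)^{2}\right)^{2} + \frac{4}{5 + 4 \left(0 - -8\right)} = 1^{2} + \frac{4}{5 + 4 \left(0 + 8\right)} = 1 + \frac{4}{5 + 4 \cdot 8} = 1 + \frac{4}{5 + 32} = 1 + \frac{4}{37} = \frac{41}{37}$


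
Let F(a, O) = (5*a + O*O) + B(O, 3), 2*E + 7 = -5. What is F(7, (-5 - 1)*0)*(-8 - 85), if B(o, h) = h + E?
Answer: -2976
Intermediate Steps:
E = -6 (E = -7/2 + (1/2)*(-5) = -7/2 - 5/2 = -6)
B(o, h) = -6 + h (B(o, h) = h - 6 = -6 + h)
F(a, O) = -3 + O**2 + 5*a (F(a, O) = (5*a + O*O) + (-6 + 3) = (5*a + O**2) - 3 = (O**2 + 5*a) - 3 = -3 + O**2 + 5*a)
F(7, (-5 - 1)*0)*(-8 - 85) = (-3 + ((-5 - 1)*0)**2 + 5*7)*(-8 - 85) = (-3 + (-6*0)**2 + 35)*(-93) = (-3 + 0**2 + 35)*(-93) = (-3 + 0 + 35)*(-93) = 32*(-93) = -2976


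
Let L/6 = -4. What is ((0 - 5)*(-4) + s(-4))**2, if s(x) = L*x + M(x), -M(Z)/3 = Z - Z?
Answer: 13456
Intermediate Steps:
L = -24 (L = 6*(-4) = -24)
M(Z) = 0 (M(Z) = -3*(Z - Z) = -3*0 = 0)
s(x) = -24*x (s(x) = -24*x + 0 = -24*x)
((0 - 5)*(-4) + s(-4))**2 = ((0 - 5)*(-4) - 24*(-4))**2 = (-5*(-4) + 96)**2 = (20 + 96)**2 = 116**2 = 13456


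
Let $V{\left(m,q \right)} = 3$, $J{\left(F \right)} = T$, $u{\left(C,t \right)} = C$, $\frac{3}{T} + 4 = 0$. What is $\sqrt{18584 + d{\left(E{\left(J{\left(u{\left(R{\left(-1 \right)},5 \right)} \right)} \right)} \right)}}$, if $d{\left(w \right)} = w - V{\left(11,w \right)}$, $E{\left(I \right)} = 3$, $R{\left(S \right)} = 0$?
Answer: $2 \sqrt{4646} \approx 136.32$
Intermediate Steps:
$T = - \frac{3}{4}$ ($T = \frac{3}{-4 + 0} = \frac{3}{-4} = 3 \left(- \frac{1}{4}\right) = - \frac{3}{4} \approx -0.75$)
$J{\left(F \right)} = - \frac{3}{4}$
$d{\left(w \right)} = -3 + w$ ($d{\left(w \right)} = w - 3 = -3 + w$)
$\sqrt{18584 + d{\left(E{\left(J{\left(u{\left(R{\left(-1 \right)},5 \right)} \right)} \right)} \right)}} = \sqrt{18584 + \left(-3 + 3\right)} = \sqrt{18584 + 0} = \sqrt{18584} = 2 \sqrt{4646}$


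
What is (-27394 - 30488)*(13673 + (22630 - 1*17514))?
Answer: -1087544898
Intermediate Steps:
(-27394 - 30488)*(13673 + (22630 - 1*17514)) = -57882*(13673 + (22630 - 17514)) = -57882*(13673 + 5116) = -57882*18789 = -1087544898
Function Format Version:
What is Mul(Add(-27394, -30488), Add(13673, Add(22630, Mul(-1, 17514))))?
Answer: -1087544898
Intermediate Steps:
Mul(Add(-27394, -30488), Add(13673, Add(22630, Mul(-1, 17514)))) = Mul(-57882, Add(13673, Add(22630, -17514))) = Mul(-57882, Add(13673, 5116)) = Mul(-57882, 18789) = -1087544898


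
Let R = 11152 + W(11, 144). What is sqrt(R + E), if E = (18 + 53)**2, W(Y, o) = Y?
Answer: 2*sqrt(4051) ≈ 127.29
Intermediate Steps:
E = 5041 (E = 71**2 = 5041)
R = 11163 (R = 11152 + 11 = 11163)
sqrt(R + E) = sqrt(11163 + 5041) = sqrt(16204) = 2*sqrt(4051)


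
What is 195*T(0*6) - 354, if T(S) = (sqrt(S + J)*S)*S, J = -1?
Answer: -354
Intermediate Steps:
T(S) = S**2*sqrt(-1 + S) (T(S) = (sqrt(S - 1)*S)*S = (sqrt(-1 + S)*S)*S = (S*sqrt(-1 + S))*S = S**2*sqrt(-1 + S))
195*T(0*6) - 354 = 195*((0*6)**2*sqrt(-1 + 0*6)) - 354 = 195*(0**2*sqrt(-1 + 0)) - 354 = 195*(0*sqrt(-1)) - 354 = 195*(0*I) - 354 = 195*0 - 354 = 0 - 354 = -354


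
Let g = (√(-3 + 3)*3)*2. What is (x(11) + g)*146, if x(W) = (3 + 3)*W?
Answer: 9636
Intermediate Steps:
x(W) = 6*W
g = 0 (g = (√0*3)*2 = (0*3)*2 = 0*2 = 0)
(x(11) + g)*146 = (6*11 + 0)*146 = (66 + 0)*146 = 66*146 = 9636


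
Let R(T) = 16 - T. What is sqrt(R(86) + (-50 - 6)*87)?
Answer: I*sqrt(4942) ≈ 70.299*I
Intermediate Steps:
sqrt(R(86) + (-50 - 6)*87) = sqrt((16 - 1*86) + (-50 - 6)*87) = sqrt((16 - 86) - 56*87) = sqrt(-70 - 4872) = sqrt(-4942) = I*sqrt(4942)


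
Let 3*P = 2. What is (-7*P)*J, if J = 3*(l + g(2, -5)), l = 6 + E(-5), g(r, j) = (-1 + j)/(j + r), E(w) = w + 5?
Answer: -112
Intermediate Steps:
E(w) = 5 + w
g(r, j) = (-1 + j)/(j + r)
P = 2/3 (P = (1/3)*2 = 2/3 ≈ 0.66667)
l = 6 (l = 6 + (5 - 5) = 6 + 0 = 6)
J = 24 (J = 3*(6 + (-1 - 5)/(-5 + 2)) = 3*(6 - 6/(-3)) = 3*(6 - 1/3*(-6)) = 3*(6 + 2) = 3*8 = 24)
(-7*P)*J = -7*2/3*24 = -14/3*24 = -112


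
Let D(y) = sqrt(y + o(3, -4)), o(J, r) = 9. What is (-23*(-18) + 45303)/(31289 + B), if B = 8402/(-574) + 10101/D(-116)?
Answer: 1400139311589214/958749575759613 + 4226329750097*I*sqrt(107)/958749575759613 ≈ 1.4604 + 0.045598*I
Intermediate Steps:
D(y) = sqrt(9 + y) (D(y) = sqrt(y + 9) = sqrt(9 + y))
B = -4201/287 - 10101*I*sqrt(107)/107 (B = 8402/(-574) + 10101/(sqrt(9 - 116)) = 8402*(-1/574) + 10101/(sqrt(-107)) = -4201/287 + 10101/((I*sqrt(107))) = -4201/287 + 10101*(-I*sqrt(107)/107) = -4201/287 - 10101*I*sqrt(107)/107 ≈ -14.638 - 976.5*I)
(-23*(-18) + 45303)/(31289 + B) = (-23*(-18) + 45303)/(31289 + (-4201/287 - 10101*I*sqrt(107)/107)) = (414 + 45303)/(8975742/287 - 10101*I*sqrt(107)/107) = 45717/(8975742/287 - 10101*I*sqrt(107)/107)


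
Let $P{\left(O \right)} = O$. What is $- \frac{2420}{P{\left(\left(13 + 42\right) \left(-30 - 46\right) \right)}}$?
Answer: $\frac{11}{19} \approx 0.57895$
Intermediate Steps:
$- \frac{2420}{P{\left(\left(13 + 42\right) \left(-30 - 46\right) \right)}} = - \frac{2420}{\left(13 + 42\right) \left(-30 - 46\right)} = - \frac{2420}{55 \left(-76\right)} = - \frac{2420}{-4180} = \left(-2420\right) \left(- \frac{1}{4180}\right) = \frac{11}{19}$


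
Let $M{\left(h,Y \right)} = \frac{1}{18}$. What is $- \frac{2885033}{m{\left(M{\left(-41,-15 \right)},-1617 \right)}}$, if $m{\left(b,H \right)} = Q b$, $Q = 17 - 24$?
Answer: $\frac{51930594}{7} \approx 7.4187 \cdot 10^{6}$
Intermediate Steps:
$Q = -7$
$M{\left(h,Y \right)} = \frac{1}{18}$
$m{\left(b,H \right)} = - 7 b$
$- \frac{2885033}{m{\left(M{\left(-41,-15 \right)},-1617 \right)}} = - \frac{2885033}{\left(-7\right) \frac{1}{18}} = - \frac{2885033}{- \frac{7}{18}} = \left(-2885033\right) \left(- \frac{18}{7}\right) = \frac{51930594}{7}$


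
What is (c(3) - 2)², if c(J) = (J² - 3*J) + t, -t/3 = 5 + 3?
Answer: 676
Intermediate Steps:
t = -24 (t = -3*(5 + 3) = -3*8 = -24)
c(J) = -24 + J² - 3*J (c(J) = (J² - 3*J) - 24 = -24 + J² - 3*J)
(c(3) - 2)² = ((-24 + 3² - 3*3) - 2)² = ((-24 + 9 - 9) - 2)² = (-24 - 2)² = (-26)² = 676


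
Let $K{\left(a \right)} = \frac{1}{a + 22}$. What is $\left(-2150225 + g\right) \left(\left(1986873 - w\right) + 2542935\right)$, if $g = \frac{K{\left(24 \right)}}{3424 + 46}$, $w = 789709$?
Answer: $- \frac{55811857343425887}{6940} \approx -8.0421 \cdot 10^{12}$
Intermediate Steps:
$K{\left(a \right)} = \frac{1}{22 + a}$
$g = \frac{1}{159620}$ ($g = \frac{1}{\left(22 + 24\right) \left(3424 + 46\right)} = \frac{1}{46 \cdot 3470} = \frac{1}{46} \cdot \frac{1}{3470} = \frac{1}{159620} \approx 6.2649 \cdot 10^{-6}$)
$\left(-2150225 + g\right) \left(\left(1986873 - w\right) + 2542935\right) = \left(-2150225 + \frac{1}{159620}\right) \left(\left(1986873 - 789709\right) + 2542935\right) = - \frac{343218914499 \left(\left(1986873 - 789709\right) + 2542935\right)}{159620} = - \frac{343218914499 \left(1197164 + 2542935\right)}{159620} = \left(- \frac{343218914499}{159620}\right) 3740099 = - \frac{55811857343425887}{6940}$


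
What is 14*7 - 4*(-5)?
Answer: 118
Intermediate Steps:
14*7 - 4*(-5) = 98 + 20 = 118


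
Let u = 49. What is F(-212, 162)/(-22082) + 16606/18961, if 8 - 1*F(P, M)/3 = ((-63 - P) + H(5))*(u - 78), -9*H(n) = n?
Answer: 182045450/628045203 ≈ 0.28986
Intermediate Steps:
H(n) = -n/9
F(P, M) = -16516/3 - 87*P (F(P, M) = 24 - 3*((-63 - P) - 1/9*5)*(49 - 78) = 24 - 3*((-63 - P) - 5/9)*(-29) = 24 - 3*(-572/9 - P)*(-29) = 24 - 3*(16588/9 + 29*P) = 24 + (-16588/3 - 87*P) = -16516/3 - 87*P)
F(-212, 162)/(-22082) + 16606/18961 = (-16516/3 - 87*(-212))/(-22082) + 16606/18961 = (-16516/3 + 18444)*(-1/22082) + 16606*(1/18961) = (38816/3)*(-1/22082) + 16606/18961 = -19408/33123 + 16606/18961 = 182045450/628045203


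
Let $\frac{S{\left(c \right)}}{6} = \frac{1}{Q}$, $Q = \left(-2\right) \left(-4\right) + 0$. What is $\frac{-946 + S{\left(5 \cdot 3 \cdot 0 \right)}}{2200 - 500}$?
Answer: $- \frac{3781}{6800} \approx -0.55603$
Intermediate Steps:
$Q = 8$ ($Q = 8 + 0 = 8$)
$S{\left(c \right)} = \frac{3}{4}$ ($S{\left(c \right)} = \frac{6}{8} = 6 \cdot \frac{1}{8} = \frac{3}{4}$)
$\frac{-946 + S{\left(5 \cdot 3 \cdot 0 \right)}}{2200 - 500} = \frac{-946 + \frac{3}{4}}{2200 - 500} = - \frac{3781}{4 \cdot 1700} = \left(- \frac{3781}{4}\right) \frac{1}{1700} = - \frac{3781}{6800}$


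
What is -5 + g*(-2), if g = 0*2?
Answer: -5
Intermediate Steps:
g = 0
-5 + g*(-2) = -5 + 0*(-2) = -5 + 0 = -5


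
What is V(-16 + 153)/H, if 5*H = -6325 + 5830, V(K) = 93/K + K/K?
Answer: -230/13563 ≈ -0.016958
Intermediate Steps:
V(K) = 1 + 93/K (V(K) = 93/K + 1 = 1 + 93/K)
H = -99 (H = (-6325 + 5830)/5 = (⅕)*(-495) = -99)
V(-16 + 153)/H = ((93 + (-16 + 153))/(-16 + 153))/(-99) = ((93 + 137)/137)*(-1/99) = ((1/137)*230)*(-1/99) = (230/137)*(-1/99) = -230/13563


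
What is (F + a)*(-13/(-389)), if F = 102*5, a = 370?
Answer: 11440/389 ≈ 29.409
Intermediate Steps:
F = 510
(F + a)*(-13/(-389)) = (510 + 370)*(-13/(-389)) = 880*(-13*(-1/389)) = 880*(13/389) = 11440/389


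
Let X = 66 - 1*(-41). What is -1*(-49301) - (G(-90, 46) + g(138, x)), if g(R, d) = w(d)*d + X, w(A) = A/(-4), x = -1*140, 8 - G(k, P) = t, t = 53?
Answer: 54139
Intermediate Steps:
G(k, P) = -45 (G(k, P) = 8 - 1*53 = 8 - 53 = -45)
x = -140
X = 107 (X = 66 + 41 = 107)
w(A) = -A/4 (w(A) = A*(-¼) = -A/4)
g(R, d) = 107 - d²/4 (g(R, d) = (-d/4)*d + 107 = -d²/4 + 107 = 107 - d²/4)
-1*(-49301) - (G(-90, 46) + g(138, x)) = -1*(-49301) - (-45 + (107 - ¼*(-140)²)) = 49301 - (-45 + (107 - ¼*19600)) = 49301 - (-45 + (107 - 4900)) = 49301 - (-45 - 4793) = 49301 - 1*(-4838) = 49301 + 4838 = 54139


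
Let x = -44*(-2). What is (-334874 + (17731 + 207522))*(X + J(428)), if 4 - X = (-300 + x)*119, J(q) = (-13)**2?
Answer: -2784483021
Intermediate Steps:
J(q) = 169
x = 88
X = 25232 (X = 4 - (-300 + 88)*119 = 4 - (-212)*119 = 4 - 1*(-25228) = 4 + 25228 = 25232)
(-334874 + (17731 + 207522))*(X + J(428)) = (-334874 + (17731 + 207522))*(25232 + 169) = (-334874 + 225253)*25401 = -109621*25401 = -2784483021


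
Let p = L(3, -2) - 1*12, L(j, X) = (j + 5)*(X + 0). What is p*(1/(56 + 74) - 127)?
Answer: 231126/65 ≈ 3555.8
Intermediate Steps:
L(j, X) = X*(5 + j) (L(j, X) = (5 + j)*X = X*(5 + j))
p = -28 (p = -2*(5 + 3) - 1*12 = -2*8 - 12 = -16 - 12 = -28)
p*(1/(56 + 74) - 127) = -28*(1/(56 + 74) - 127) = -28*(1/130 - 127) = -28*(-16509/130) = 231126/65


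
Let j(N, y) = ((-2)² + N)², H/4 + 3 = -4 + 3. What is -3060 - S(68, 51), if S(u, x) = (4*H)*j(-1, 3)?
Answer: -2484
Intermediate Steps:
H = -16 (H = -12 + 4*(-4 + 3) = -12 + 4*(-1) = -12 - 4 = -16)
j(N, y) = (4 + N)²
S(u, x) = -576 (S(u, x) = (4*(-16))*(4 - 1)² = -64*3² = -64*9 = -576)
-3060 - S(68, 51) = -3060 - 1*(-576) = -3060 + 576 = -2484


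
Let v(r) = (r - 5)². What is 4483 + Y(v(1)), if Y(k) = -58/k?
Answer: 35835/8 ≈ 4479.4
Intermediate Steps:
v(r) = (-5 + r)²
4483 + Y(v(1)) = 4483 - 58/(-5 + 1)² = 4483 - 58/((-4)²) = 4483 - 58/16 = 4483 - 58*1/16 = 4483 - 29/8 = 35835/8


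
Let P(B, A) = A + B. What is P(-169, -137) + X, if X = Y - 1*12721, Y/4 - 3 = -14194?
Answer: -69791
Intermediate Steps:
Y = -56764 (Y = 12 + 4*(-14194) = 12 - 56776 = -56764)
X = -69485 (X = -56764 - 1*12721 = -56764 - 12721 = -69485)
P(-169, -137) + X = (-137 - 169) - 69485 = -306 - 69485 = -69791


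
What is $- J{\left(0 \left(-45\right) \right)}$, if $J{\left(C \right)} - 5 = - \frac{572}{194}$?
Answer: $- \frac{199}{97} \approx -2.0515$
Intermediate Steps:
$J{\left(C \right)} = \frac{199}{97}$ ($J{\left(C \right)} = 5 - \frac{572}{194} = 5 - \frac{286}{97} = \frac{199}{97}$)
$- J{\left(0 \left(-45\right) \right)} = \left(-1\right) \frac{199}{97} = - \frac{199}{97}$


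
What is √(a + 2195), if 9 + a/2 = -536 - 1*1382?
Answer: I*√1659 ≈ 40.731*I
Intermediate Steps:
a = -3854 (a = -18 + 2*(-536 - 1*1382) = -18 + 2*(-536 - 1382) = -18 + 2*(-1918) = -18 - 3836 = -3854)
√(a + 2195) = √(-3854 + 2195) = √(-1659) = I*√1659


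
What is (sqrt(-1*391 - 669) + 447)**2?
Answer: 198749 + 1788*I*sqrt(265) ≈ 1.9875e+5 + 29107.0*I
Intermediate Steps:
(sqrt(-1*391 - 669) + 447)**2 = (sqrt(-391 - 669) + 447)**2 = (sqrt(-1060) + 447)**2 = (2*I*sqrt(265) + 447)**2 = (447 + 2*I*sqrt(265))**2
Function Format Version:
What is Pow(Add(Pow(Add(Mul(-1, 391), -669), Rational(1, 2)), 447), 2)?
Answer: Add(198749, Mul(1788, I, Pow(265, Rational(1, 2)))) ≈ Add(1.9875e+5, Mul(29107., I))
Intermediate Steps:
Pow(Add(Pow(Add(Mul(-1, 391), -669), Rational(1, 2)), 447), 2) = Pow(Add(Pow(Add(-391, -669), Rational(1, 2)), 447), 2) = Pow(Add(Pow(-1060, Rational(1, 2)), 447), 2) = Pow(Add(Mul(2, I, Pow(265, Rational(1, 2))), 447), 2) = Pow(Add(447, Mul(2, I, Pow(265, Rational(1, 2)))), 2)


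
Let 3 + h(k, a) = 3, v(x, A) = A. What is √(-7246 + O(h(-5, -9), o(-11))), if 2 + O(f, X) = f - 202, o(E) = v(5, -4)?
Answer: 5*I*√298 ≈ 86.313*I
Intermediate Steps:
h(k, a) = 0 (h(k, a) = -3 + 3 = 0)
o(E) = -4
O(f, X) = -204 + f (O(f, X) = -2 + (f - 202) = -2 + (-202 + f) = -204 + f)
√(-7246 + O(h(-5, -9), o(-11))) = √(-7246 + (-204 + 0)) = √(-7246 - 204) = √(-7450) = 5*I*√298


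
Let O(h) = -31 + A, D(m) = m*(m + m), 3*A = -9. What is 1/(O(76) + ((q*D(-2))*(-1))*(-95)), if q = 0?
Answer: -1/34 ≈ -0.029412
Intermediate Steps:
A = -3 (A = (⅓)*(-9) = -3)
D(m) = 2*m² (D(m) = m*(2*m) = 2*m²)
O(h) = -34 (O(h) = -31 - 3 = -34)
1/(O(76) + ((q*D(-2))*(-1))*(-95)) = 1/(-34 + ((0*(2*(-2)²))*(-1))*(-95)) = 1/(-34 + ((0*(2*4))*(-1))*(-95)) = 1/(-34 + ((0*8)*(-1))*(-95)) = 1/(-34 + (0*(-1))*(-95)) = 1/(-34 + 0*(-95)) = 1/(-34 + 0) = 1/(-34) = -1/34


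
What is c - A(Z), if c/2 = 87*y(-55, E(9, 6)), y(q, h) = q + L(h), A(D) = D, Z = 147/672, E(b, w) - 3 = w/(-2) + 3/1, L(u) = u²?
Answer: -256135/32 ≈ -8004.2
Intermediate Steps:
E(b, w) = 6 - w/2 (E(b, w) = 3 + (w/(-2) + 3/1) = 3 + (w*(-½) + 3*1) = 3 + (-w/2 + 3) = 3 + (3 - w/2) = 6 - w/2)
Z = 7/32 (Z = 147*(1/672) = 7/32 ≈ 0.21875)
y(q, h) = q + h²
c = -8004 (c = 2*(87*(-55 + (6 - ½*6)²)) = 2*(87*(-55 + (6 - 3)²)) = 2*(87*(-55 + 3²)) = 2*(87*(-55 + 9)) = 2*(87*(-46)) = 2*(-4002) = -8004)
c - A(Z) = -8004 - 1*7/32 = -8004 - 7/32 = -256135/32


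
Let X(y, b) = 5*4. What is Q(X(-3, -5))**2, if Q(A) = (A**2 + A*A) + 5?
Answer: 648025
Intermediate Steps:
X(y, b) = 20
Q(A) = 5 + 2*A**2 (Q(A) = (A**2 + A**2) + 5 = 2*A**2 + 5 = 5 + 2*A**2)
Q(X(-3, -5))**2 = (5 + 2*20**2)**2 = (5 + 2*400)**2 = (5 + 800)**2 = 805**2 = 648025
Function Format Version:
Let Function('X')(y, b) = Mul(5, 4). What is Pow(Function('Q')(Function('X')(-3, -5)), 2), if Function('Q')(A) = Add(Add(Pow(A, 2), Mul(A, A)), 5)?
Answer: 648025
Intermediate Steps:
Function('X')(y, b) = 20
Function('Q')(A) = Add(5, Mul(2, Pow(A, 2))) (Function('Q')(A) = Add(Add(Pow(A, 2), Pow(A, 2)), 5) = Add(Mul(2, Pow(A, 2)), 5) = Add(5, Mul(2, Pow(A, 2))))
Pow(Function('Q')(Function('X')(-3, -5)), 2) = Pow(Add(5, Mul(2, Pow(20, 2))), 2) = Pow(Add(5, Mul(2, 400)), 2) = Pow(Add(5, 800), 2) = Pow(805, 2) = 648025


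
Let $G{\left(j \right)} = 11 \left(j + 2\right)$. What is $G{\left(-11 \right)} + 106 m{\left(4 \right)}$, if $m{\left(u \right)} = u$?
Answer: $325$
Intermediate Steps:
$G{\left(j \right)} = 22 + 11 j$ ($G{\left(j \right)} = 11 \left(2 + j\right) = 22 + 11 j$)
$G{\left(-11 \right)} + 106 m{\left(4 \right)} = \left(22 + 11 \left(-11\right)\right) + 106 \cdot 4 = \left(22 - 121\right) + 424 = -99 + 424 = 325$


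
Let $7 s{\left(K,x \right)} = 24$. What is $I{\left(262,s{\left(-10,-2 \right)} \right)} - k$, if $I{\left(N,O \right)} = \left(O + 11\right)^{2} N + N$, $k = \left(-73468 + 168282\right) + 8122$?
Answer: $- \frac{2358364}{49} \approx -48130.0$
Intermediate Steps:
$k = 102936$ ($k = 94814 + 8122 = 102936$)
$s{\left(K,x \right)} = \frac{24}{7}$ ($s{\left(K,x \right)} = \frac{1}{7} \cdot 24 = \frac{24}{7}$)
$I{\left(N,O \right)} = N + N \left(11 + O\right)^{2}$ ($I{\left(N,O \right)} = \left(11 + O\right)^{2} N + N = N \left(11 + O\right)^{2} + N = N + N \left(11 + O\right)^{2}$)
$I{\left(262,s{\left(-10,-2 \right)} \right)} - k = 262 \left(1 + \left(11 + \frac{24}{7}\right)^{2}\right) - 102936 = 262 \left(1 + \left(\frac{101}{7}\right)^{2}\right) - 102936 = 262 \left(1 + \frac{10201}{49}\right) - 102936 = 262 \cdot \frac{10250}{49} - 102936 = \frac{2685500}{49} - 102936 = - \frac{2358364}{49}$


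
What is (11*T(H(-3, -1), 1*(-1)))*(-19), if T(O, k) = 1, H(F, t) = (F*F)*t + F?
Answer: -209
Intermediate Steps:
H(F, t) = F + t*F² (H(F, t) = F²*t + F = t*F² + F = F + t*F²)
(11*T(H(-3, -1), 1*(-1)))*(-19) = (11*1)*(-19) = 11*(-19) = -209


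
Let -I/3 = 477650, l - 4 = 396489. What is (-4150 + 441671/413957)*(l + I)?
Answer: 1780094042948703/413957 ≈ 4.3002e+9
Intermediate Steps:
l = 396493 (l = 4 + 396489 = 396493)
I = -1432950 (I = -3*477650 = -1432950)
(-4150 + 441671/413957)*(l + I) = (-4150 + 441671/413957)*(396493 - 1432950) = (-4150 + 441671*(1/413957))*(-1036457) = (-4150 + 441671/413957)*(-1036457) = -1717479879/413957*(-1036457) = 1780094042948703/413957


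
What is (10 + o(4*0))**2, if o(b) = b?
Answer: 100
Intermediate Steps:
(10 + o(4*0))**2 = (10 + 4*0)**2 = (10 + 0)**2 = 10**2 = 100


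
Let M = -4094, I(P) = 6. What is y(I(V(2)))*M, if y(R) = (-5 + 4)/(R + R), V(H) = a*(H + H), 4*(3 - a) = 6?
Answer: 2047/6 ≈ 341.17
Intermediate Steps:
a = 3/2 (a = 3 - ¼*6 = 3 - 3/2 = 3/2 ≈ 1.5000)
V(H) = 3*H (V(H) = 3*(H + H)/2 = 3*(2*H)/2 = 3*H)
y(R) = -1/(2*R)
y(I(V(2)))*M = -½/6*(-4094) = -½*⅙*(-4094) = -1/12*(-4094) = 2047/6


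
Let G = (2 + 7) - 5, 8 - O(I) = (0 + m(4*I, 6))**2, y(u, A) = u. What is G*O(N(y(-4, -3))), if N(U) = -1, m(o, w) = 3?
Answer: -4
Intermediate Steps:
O(I) = -1 (O(I) = 8 - (0 + 3)**2 = 8 - 1*3**2 = 8 - 1*9 = 8 - 9 = -1)
G = 4 (G = 9 - 5 = 4)
G*O(N(y(-4, -3))) = 4*(-1) = -4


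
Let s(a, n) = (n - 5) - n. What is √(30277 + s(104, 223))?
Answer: 8*√473 ≈ 173.99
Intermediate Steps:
s(a, n) = -5 (s(a, n) = (-5 + n) - n = -5)
√(30277 + s(104, 223)) = √(30277 - 5) = √30272 = 8*√473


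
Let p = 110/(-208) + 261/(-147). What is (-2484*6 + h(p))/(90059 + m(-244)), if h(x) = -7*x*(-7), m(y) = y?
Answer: -1561759/9340760 ≈ -0.16720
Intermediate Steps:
p = -11743/5096 (p = 110*(-1/208) + 261*(-1/147) = -55/104 - 87/49 = -11743/5096 ≈ -2.3044)
h(x) = 49*x
(-2484*6 + h(p))/(90059 + m(-244)) = (-2484*6 + 49*(-11743/5096))/(90059 - 244) = (-14904 - 11743/104)/89815 = -1561759/104*1/89815 = -1561759/9340760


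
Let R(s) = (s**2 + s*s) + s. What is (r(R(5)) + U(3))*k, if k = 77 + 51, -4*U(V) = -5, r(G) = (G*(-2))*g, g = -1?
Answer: 14240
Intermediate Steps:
R(s) = s + 2*s**2 (R(s) = (s**2 + s**2) + s = 2*s**2 + s = s + 2*s**2)
r(G) = 2*G (r(G) = (G*(-2))*(-1) = -2*G*(-1) = 2*G)
U(V) = 5/4 (U(V) = -1/4*(-5) = 5/4)
k = 128
(r(R(5)) + U(3))*k = (2*(5*(1 + 2*5)) + 5/4)*128 = (2*(5*(1 + 10)) + 5/4)*128 = (2*(5*11) + 5/4)*128 = (2*55 + 5/4)*128 = (110 + 5/4)*128 = (445/4)*128 = 14240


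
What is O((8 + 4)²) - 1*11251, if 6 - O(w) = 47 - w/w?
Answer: -11291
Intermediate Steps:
O(w) = -40 (O(w) = 6 - (47 - w/w) = 6 - (47 - 1*1) = 6 - (47 - 1) = 6 - 1*46 = 6 - 46 = -40)
O((8 + 4)²) - 1*11251 = -40 - 1*11251 = -40 - 11251 = -11291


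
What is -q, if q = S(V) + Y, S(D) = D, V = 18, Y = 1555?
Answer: -1573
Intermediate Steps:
q = 1573 (q = 18 + 1555 = 1573)
-q = -1*1573 = -1573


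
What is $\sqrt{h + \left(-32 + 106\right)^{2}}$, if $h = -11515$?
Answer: $3 i \sqrt{671} \approx 77.711 i$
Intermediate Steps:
$\sqrt{h + \left(-32 + 106\right)^{2}} = \sqrt{-11515 + \left(-32 + 106\right)^{2}} = \sqrt{-11515 + 74^{2}} = \sqrt{-11515 + 5476} = \sqrt{-6039} = 3 i \sqrt{671}$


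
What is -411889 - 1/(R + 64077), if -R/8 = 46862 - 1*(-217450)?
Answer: -844545031490/2050419 ≈ -4.1189e+5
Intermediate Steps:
R = -2114496 (R = -8*(46862 - 1*(-217450)) = -8*(46862 + 217450) = -8*264312 = -2114496)
-411889 - 1/(R + 64077) = -411889 - 1/(-2114496 + 64077) = -411889 - 1/(-2050419) = -411889 - 1*(-1/2050419) = -411889 + 1/2050419 = -844545031490/2050419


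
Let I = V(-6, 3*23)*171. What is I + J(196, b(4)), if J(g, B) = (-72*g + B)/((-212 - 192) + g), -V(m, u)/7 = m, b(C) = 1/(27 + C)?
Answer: 46747007/6448 ≈ 7249.8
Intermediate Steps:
V(m, u) = -7*m
J(g, B) = (B - 72*g)/(-404 + g)
I = 7182 (I = -7*(-6)*171 = 42*171 = 7182)
I + J(196, b(4)) = 7182 + (1/(27 + 4) - 72*196)/(-404 + 196) = 7182 + (1/31 - 14112)/(-208) = 7182 - (1/31 - 14112)/208 = 7182 - 1/208*(-437471/31) = 7182 + 437471/6448 = 46747007/6448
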